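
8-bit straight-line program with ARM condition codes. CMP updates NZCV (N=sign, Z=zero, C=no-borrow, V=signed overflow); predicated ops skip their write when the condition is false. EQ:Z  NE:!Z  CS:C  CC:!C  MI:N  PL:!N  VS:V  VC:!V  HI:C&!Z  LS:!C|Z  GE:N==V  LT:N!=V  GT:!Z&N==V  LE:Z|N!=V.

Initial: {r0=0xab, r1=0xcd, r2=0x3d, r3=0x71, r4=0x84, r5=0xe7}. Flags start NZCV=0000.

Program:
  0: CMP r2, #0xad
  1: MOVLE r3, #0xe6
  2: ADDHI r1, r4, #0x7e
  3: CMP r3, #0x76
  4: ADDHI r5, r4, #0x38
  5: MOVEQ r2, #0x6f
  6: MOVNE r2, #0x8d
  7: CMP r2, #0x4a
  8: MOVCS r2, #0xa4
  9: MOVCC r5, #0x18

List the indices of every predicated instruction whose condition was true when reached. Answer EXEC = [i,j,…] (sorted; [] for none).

[0] flags=1001 → (cmp)
[1] flags=1001 LE?F → skip
[2] flags=1001 HI?F → skip
[3] flags=1000 → (cmp)
[4] flags=1000 HI?F → skip
[5] flags=1000 EQ?F → skip
[6] flags=1000 NE?T → r2=0x8d
[7] flags=0011 → (cmp)
[8] flags=0011 CS?T → r2=0xa4
[9] flags=0011 CC?F → skip

EXEC = [6,8]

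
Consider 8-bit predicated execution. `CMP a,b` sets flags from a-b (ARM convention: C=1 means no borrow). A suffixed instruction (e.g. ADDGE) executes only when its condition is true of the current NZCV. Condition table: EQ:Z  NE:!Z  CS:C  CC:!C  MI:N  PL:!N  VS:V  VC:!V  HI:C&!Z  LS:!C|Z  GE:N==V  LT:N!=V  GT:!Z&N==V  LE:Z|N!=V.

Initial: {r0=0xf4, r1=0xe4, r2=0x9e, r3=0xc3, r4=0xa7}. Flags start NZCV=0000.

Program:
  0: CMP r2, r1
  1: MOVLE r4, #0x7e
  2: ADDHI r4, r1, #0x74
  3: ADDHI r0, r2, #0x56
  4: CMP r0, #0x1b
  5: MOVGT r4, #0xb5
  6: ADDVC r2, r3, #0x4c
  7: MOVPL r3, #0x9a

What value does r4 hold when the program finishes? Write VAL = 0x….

[0] flags=1000 → (cmp)
[1] flags=1000 LE?T → r4=0x7e
[2] flags=1000 HI?F → skip
[3] flags=1000 HI?F → skip
[4] flags=1010 → (cmp)
[5] flags=1010 GT?F → skip
[6] flags=1010 VC?T → r2=0x0f
[7] flags=1010 PL?F → skip

VAL = 0x7e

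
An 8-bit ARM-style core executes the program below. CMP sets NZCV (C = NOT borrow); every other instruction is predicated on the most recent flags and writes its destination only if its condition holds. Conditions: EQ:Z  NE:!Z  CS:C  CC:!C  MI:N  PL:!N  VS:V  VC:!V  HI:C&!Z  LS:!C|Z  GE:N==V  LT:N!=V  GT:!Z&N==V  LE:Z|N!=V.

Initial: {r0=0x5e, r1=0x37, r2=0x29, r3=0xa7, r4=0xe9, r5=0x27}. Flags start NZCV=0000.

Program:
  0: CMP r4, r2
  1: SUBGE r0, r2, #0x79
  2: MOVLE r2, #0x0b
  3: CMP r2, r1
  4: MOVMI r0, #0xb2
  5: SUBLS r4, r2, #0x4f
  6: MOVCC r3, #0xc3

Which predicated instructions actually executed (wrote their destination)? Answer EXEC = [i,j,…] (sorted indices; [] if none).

EXEC = [2,4,5,6]

0: ✓ CMP  NZCV=1010
1: · SUBGE
2: ✓ MOVLE  r2←0x0b
3: ✓ CMP  NZCV=1000
4: ✓ MOVMI  r0←0xb2
5: ✓ SUBLS  r4←0xbc
6: ✓ MOVCC  r3←0xc3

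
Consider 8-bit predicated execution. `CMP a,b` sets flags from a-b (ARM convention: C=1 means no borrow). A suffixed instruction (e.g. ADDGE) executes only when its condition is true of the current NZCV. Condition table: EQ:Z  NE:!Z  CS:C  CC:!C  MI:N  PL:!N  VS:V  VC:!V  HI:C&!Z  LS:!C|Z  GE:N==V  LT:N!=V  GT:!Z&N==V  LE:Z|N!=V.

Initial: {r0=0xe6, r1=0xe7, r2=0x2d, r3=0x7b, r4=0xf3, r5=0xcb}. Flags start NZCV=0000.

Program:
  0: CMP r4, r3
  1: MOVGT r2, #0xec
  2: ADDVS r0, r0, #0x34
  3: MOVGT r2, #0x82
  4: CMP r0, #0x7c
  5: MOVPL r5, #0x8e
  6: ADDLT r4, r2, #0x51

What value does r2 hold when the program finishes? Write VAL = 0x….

VAL = 0x2d

[0] flags=0011 → (cmp)
[1] flags=0011 GT?F → skip
[2] flags=0011 VS?T → r0=0x1a
[3] flags=0011 GT?F → skip
[4] flags=1000 → (cmp)
[5] flags=1000 PL?F → skip
[6] flags=1000 LT?T → r4=0x7e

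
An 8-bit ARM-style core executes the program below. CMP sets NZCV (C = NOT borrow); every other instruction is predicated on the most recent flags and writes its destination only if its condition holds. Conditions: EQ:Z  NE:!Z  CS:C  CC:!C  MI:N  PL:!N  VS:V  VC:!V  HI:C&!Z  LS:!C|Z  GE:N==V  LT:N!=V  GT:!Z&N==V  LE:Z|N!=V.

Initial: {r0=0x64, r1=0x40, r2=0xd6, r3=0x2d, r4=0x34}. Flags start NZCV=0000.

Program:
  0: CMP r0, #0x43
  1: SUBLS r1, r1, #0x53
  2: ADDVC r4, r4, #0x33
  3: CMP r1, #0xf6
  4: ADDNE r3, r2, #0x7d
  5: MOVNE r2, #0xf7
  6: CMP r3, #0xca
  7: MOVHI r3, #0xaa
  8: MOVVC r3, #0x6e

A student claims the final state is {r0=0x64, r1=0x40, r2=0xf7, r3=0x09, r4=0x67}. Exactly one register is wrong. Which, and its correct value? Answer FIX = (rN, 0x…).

FIX = (r3, 0x53)

0: ✓ CMP  NZCV=0010
1: · SUBLS
2: ✓ ADDVC  r4←0x67
3: ✓ CMP  NZCV=0000
4: ✓ ADDNE  r3←0x53
5: ✓ MOVNE  r2←0xf7
6: ✓ CMP  NZCV=1001
7: · MOVHI
8: · MOVVC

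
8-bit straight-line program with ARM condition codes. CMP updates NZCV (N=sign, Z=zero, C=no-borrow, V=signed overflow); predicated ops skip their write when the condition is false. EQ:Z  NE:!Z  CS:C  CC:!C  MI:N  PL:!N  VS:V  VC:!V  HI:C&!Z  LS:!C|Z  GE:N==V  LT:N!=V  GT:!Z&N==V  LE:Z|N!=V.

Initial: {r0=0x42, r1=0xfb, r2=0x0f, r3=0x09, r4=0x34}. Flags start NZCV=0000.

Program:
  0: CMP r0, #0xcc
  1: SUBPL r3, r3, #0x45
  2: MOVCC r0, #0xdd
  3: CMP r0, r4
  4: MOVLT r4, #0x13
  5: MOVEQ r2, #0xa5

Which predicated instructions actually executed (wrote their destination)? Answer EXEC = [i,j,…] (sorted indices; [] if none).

EXEC = [1,2,4]

[0] flags=0000 → (cmp)
[1] flags=0000 PL?T → r3=0xc4
[2] flags=0000 CC?T → r0=0xdd
[3] flags=1010 → (cmp)
[4] flags=1010 LT?T → r4=0x13
[5] flags=1010 EQ?F → skip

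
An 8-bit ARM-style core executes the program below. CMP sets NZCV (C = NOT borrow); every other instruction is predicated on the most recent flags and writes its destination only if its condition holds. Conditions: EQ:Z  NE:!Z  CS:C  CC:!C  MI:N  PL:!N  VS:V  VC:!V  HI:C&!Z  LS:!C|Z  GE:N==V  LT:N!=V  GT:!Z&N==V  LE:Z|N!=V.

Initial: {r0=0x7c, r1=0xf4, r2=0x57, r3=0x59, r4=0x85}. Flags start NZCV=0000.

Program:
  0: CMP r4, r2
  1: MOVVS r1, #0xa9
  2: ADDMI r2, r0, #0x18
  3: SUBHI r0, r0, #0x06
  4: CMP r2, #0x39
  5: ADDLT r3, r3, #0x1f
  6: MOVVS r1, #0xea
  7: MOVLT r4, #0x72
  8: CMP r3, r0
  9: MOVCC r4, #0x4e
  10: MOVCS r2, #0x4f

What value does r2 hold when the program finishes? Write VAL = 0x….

VAL = 0x57

0: ✓ CMP  NZCV=0011
1: ✓ MOVVS  r1←0xa9
2: · ADDMI
3: ✓ SUBHI  r0←0x76
4: ✓ CMP  NZCV=0010
5: · ADDLT
6: · MOVVS
7: · MOVLT
8: ✓ CMP  NZCV=1000
9: ✓ MOVCC  r4←0x4e
10: · MOVCS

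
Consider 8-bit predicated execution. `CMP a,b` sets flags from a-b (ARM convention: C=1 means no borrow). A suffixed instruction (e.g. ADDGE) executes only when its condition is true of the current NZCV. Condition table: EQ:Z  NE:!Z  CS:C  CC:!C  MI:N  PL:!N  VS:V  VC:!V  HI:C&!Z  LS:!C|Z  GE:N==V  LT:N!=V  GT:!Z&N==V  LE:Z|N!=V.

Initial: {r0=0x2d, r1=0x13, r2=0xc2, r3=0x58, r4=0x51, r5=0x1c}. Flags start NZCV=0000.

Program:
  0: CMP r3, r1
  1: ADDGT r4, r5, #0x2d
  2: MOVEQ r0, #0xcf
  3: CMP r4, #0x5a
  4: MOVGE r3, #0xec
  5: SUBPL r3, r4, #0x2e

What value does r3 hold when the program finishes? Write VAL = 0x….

[0] flags=0010 → (cmp)
[1] flags=0010 GT?T → r4=0x49
[2] flags=0010 EQ?F → skip
[3] flags=1000 → (cmp)
[4] flags=1000 GE?F → skip
[5] flags=1000 PL?F → skip

VAL = 0x58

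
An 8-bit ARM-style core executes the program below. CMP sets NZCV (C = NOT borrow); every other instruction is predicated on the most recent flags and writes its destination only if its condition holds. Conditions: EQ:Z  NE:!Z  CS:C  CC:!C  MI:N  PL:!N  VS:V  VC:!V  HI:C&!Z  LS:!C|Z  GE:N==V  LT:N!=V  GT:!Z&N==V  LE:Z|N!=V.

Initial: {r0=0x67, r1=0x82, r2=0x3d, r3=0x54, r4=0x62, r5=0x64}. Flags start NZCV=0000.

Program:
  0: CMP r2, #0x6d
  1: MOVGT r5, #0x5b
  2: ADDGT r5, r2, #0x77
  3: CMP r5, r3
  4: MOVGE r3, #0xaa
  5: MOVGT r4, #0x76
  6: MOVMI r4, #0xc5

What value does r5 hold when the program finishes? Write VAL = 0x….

VAL = 0x64

0: ✓ CMP  NZCV=1000
1: · MOVGT
2: · ADDGT
3: ✓ CMP  NZCV=0010
4: ✓ MOVGE  r3←0xaa
5: ✓ MOVGT  r4←0x76
6: · MOVMI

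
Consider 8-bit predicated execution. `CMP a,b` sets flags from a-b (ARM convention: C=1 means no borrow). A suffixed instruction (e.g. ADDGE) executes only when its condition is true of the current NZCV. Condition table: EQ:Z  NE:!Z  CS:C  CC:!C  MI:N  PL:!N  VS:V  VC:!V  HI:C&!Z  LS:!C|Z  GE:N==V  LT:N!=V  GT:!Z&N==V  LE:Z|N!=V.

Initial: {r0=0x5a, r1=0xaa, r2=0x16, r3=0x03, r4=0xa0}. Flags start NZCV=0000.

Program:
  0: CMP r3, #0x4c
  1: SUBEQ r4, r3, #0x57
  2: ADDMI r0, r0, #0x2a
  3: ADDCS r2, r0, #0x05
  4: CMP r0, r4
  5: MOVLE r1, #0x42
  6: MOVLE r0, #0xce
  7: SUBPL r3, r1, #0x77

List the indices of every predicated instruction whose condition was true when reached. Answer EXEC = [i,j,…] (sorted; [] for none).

0: ✓ CMP  NZCV=1000
1: · SUBEQ
2: ✓ ADDMI  r0←0x84
3: · ADDCS
4: ✓ CMP  NZCV=1000
5: ✓ MOVLE  r1←0x42
6: ✓ MOVLE  r0←0xce
7: · SUBPL

EXEC = [2,5,6]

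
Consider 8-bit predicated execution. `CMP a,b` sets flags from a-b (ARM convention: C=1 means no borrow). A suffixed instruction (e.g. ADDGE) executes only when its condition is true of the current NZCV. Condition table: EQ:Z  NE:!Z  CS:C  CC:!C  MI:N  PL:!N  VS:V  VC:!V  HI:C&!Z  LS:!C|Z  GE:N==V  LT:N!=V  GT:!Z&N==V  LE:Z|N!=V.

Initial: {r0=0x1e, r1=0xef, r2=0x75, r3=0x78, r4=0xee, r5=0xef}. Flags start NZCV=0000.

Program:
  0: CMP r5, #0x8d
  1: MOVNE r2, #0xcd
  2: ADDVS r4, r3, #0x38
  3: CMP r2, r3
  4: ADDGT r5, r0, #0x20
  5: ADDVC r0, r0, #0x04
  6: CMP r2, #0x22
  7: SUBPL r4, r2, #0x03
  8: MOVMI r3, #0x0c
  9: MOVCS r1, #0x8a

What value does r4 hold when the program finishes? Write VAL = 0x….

0: ✓ CMP  NZCV=0010
1: ✓ MOVNE  r2←0xcd
2: · ADDVS
3: ✓ CMP  NZCV=0011
4: · ADDGT
5: · ADDVC
6: ✓ CMP  NZCV=1010
7: · SUBPL
8: ✓ MOVMI  r3←0x0c
9: ✓ MOVCS  r1←0x8a

VAL = 0xee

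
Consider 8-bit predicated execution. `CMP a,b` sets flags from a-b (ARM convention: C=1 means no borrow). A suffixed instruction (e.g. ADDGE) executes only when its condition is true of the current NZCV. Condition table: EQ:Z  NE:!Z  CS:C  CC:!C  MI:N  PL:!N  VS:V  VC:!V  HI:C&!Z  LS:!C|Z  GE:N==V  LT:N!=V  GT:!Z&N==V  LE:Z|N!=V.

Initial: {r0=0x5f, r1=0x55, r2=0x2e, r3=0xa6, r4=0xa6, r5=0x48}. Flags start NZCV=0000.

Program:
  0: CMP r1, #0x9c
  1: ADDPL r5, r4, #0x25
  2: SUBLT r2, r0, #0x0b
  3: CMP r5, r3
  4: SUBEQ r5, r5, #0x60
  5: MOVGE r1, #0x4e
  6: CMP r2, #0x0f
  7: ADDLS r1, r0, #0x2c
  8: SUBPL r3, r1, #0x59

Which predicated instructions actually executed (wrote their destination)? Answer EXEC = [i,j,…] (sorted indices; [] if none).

[0] flags=1001 → (cmp)
[1] flags=1001 PL?F → skip
[2] flags=1001 LT?F → skip
[3] flags=1001 → (cmp)
[4] flags=1001 EQ?F → skip
[5] flags=1001 GE?T → r1=0x4e
[6] flags=0010 → (cmp)
[7] flags=0010 LS?F → skip
[8] flags=0010 PL?T → r3=0xf5

EXEC = [5,8]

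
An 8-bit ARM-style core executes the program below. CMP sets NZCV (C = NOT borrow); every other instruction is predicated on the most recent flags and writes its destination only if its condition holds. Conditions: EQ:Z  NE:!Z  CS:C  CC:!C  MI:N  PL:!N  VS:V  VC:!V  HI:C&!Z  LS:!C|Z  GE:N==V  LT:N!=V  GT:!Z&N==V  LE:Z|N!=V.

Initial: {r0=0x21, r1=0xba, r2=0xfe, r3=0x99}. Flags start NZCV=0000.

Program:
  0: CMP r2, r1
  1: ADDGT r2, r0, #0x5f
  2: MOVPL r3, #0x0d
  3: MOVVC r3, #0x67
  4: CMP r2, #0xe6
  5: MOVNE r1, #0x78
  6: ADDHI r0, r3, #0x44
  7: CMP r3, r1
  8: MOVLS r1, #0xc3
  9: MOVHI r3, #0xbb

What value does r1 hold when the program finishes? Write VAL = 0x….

VAL = 0xc3

0: ✓ CMP  NZCV=0010
1: ✓ ADDGT  r2←0x80
2: ✓ MOVPL  r3←0x0d
3: ✓ MOVVC  r3←0x67
4: ✓ CMP  NZCV=1000
5: ✓ MOVNE  r1←0x78
6: · ADDHI
7: ✓ CMP  NZCV=1000
8: ✓ MOVLS  r1←0xc3
9: · MOVHI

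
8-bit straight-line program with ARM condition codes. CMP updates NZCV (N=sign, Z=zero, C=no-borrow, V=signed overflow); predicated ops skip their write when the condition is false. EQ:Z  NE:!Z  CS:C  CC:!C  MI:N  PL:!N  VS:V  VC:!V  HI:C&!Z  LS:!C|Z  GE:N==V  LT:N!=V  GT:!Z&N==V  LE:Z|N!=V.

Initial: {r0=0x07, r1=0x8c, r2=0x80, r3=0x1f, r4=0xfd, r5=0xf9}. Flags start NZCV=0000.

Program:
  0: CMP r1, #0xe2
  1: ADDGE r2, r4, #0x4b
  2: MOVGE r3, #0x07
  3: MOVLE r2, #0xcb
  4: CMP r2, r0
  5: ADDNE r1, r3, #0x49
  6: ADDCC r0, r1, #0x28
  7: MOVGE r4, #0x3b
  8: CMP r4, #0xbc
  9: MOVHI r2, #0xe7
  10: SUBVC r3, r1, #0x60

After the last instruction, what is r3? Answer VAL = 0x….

0: ✓ CMP  NZCV=1000
1: · ADDGE
2: · MOVGE
3: ✓ MOVLE  r2←0xcb
4: ✓ CMP  NZCV=1010
5: ✓ ADDNE  r1←0x68
6: · ADDCC
7: · MOVGE
8: ✓ CMP  NZCV=0010
9: ✓ MOVHI  r2←0xe7
10: ✓ SUBVC  r3←0x08

VAL = 0x08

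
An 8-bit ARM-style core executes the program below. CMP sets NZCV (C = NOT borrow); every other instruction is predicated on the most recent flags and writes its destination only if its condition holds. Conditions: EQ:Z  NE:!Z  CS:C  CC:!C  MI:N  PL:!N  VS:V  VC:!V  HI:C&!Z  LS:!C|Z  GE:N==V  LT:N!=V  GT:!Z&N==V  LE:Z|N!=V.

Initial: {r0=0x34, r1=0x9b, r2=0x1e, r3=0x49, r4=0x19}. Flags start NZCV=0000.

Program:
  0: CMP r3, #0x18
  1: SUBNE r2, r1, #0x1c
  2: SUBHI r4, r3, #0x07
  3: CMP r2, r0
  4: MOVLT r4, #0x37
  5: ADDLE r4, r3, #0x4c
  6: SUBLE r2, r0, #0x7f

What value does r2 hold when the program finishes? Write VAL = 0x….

0: ✓ CMP  NZCV=0010
1: ✓ SUBNE  r2←0x7f
2: ✓ SUBHI  r4←0x42
3: ✓ CMP  NZCV=0010
4: · MOVLT
5: · ADDLE
6: · SUBLE

VAL = 0x7f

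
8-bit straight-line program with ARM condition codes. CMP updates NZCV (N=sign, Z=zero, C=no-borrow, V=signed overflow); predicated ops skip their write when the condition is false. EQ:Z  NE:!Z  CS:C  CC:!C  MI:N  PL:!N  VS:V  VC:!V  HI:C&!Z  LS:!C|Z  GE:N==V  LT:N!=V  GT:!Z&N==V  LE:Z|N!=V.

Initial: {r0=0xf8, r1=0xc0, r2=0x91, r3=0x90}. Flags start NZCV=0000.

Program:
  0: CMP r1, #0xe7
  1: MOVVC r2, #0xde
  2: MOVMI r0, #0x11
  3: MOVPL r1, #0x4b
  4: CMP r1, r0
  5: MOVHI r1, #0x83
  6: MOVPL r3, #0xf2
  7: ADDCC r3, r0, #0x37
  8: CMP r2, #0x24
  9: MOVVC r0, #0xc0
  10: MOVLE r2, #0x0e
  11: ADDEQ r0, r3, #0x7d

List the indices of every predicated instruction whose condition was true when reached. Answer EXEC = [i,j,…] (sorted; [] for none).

EXEC = [1,2,5,9,10]

0: ✓ CMP  NZCV=1000
1: ✓ MOVVC  r2←0xde
2: ✓ MOVMI  r0←0x11
3: · MOVPL
4: ✓ CMP  NZCV=1010
5: ✓ MOVHI  r1←0x83
6: · MOVPL
7: · ADDCC
8: ✓ CMP  NZCV=1010
9: ✓ MOVVC  r0←0xc0
10: ✓ MOVLE  r2←0x0e
11: · ADDEQ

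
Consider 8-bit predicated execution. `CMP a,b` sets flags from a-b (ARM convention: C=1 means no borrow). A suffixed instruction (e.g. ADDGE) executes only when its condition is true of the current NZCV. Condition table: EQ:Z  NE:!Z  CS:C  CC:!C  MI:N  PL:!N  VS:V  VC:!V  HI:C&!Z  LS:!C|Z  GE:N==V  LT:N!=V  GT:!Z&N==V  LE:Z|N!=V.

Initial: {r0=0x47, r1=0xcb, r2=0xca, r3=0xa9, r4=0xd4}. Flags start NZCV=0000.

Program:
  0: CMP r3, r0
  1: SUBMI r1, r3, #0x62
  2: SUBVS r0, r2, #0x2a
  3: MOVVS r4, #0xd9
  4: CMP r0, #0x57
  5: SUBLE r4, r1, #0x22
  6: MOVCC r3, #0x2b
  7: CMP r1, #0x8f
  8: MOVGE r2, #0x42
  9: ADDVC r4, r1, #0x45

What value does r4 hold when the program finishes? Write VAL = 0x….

VAL = 0x10

[0] flags=0011 → (cmp)
[1] flags=0011 MI?F → skip
[2] flags=0011 VS?T → r0=0xa0
[3] flags=0011 VS?T → r4=0xd9
[4] flags=0011 → (cmp)
[5] flags=0011 LE?T → r4=0xa9
[6] flags=0011 CC?F → skip
[7] flags=0010 → (cmp)
[8] flags=0010 GE?T → r2=0x42
[9] flags=0010 VC?T → r4=0x10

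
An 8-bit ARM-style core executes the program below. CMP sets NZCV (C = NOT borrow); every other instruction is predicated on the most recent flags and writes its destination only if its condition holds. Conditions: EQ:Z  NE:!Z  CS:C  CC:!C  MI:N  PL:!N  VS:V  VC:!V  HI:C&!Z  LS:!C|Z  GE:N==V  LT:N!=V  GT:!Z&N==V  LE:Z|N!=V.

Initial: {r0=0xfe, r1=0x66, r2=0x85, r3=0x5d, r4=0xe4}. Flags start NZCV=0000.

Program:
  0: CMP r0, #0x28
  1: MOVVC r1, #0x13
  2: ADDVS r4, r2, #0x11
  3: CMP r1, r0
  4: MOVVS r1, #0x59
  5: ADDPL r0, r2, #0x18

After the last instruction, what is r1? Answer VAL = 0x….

VAL = 0x13

0: ✓ CMP  NZCV=1010
1: ✓ MOVVC  r1←0x13
2: · ADDVS
3: ✓ CMP  NZCV=0000
4: · MOVVS
5: ✓ ADDPL  r0←0x9d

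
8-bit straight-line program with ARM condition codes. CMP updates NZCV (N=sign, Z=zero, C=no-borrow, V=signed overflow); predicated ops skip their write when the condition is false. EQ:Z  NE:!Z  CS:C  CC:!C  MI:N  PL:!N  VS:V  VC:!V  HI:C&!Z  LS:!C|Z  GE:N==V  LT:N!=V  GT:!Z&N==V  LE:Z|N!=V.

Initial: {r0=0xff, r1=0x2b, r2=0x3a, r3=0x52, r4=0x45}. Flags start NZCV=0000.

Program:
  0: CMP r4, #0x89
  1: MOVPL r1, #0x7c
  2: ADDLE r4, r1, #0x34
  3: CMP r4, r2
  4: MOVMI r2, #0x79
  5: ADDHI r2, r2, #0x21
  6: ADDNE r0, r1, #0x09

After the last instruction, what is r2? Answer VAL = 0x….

[0] flags=1001 → (cmp)
[1] flags=1001 PL?F → skip
[2] flags=1001 LE?F → skip
[3] flags=0010 → (cmp)
[4] flags=0010 MI?F → skip
[5] flags=0010 HI?T → r2=0x5b
[6] flags=0010 NE?T → r0=0x34

VAL = 0x5b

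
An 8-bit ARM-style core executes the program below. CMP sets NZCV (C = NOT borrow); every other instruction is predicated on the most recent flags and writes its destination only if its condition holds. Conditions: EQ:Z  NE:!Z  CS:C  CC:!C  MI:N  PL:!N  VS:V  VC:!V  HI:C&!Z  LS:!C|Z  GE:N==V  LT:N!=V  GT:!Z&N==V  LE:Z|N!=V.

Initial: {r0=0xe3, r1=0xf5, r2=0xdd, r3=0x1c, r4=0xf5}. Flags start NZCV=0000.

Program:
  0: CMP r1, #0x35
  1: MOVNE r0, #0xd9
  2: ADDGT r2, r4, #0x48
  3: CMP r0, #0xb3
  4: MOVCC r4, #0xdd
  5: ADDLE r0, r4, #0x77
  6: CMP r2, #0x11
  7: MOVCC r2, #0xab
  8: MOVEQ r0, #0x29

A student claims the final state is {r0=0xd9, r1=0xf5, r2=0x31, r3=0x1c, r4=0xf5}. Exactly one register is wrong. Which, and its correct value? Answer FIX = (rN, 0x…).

FIX = (r2, 0xdd)

[0] flags=1010 → (cmp)
[1] flags=1010 NE?T → r0=0xd9
[2] flags=1010 GT?F → skip
[3] flags=0010 → (cmp)
[4] flags=0010 CC?F → skip
[5] flags=0010 LE?F → skip
[6] flags=1010 → (cmp)
[7] flags=1010 CC?F → skip
[8] flags=1010 EQ?F → skip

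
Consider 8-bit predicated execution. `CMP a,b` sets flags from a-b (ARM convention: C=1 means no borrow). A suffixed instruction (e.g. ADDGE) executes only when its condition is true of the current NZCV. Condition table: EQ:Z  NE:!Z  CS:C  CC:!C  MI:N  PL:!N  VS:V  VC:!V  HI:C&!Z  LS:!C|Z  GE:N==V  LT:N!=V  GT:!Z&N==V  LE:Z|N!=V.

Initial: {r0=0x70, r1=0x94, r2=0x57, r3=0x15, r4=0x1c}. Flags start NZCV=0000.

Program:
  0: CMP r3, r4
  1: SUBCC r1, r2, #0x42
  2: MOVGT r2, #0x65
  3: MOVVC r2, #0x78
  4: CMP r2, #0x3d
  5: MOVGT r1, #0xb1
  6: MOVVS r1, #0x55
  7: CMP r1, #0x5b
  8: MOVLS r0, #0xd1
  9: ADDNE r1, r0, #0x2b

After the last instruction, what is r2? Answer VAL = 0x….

[0] flags=1000 → (cmp)
[1] flags=1000 CC?T → r1=0x15
[2] flags=1000 GT?F → skip
[3] flags=1000 VC?T → r2=0x78
[4] flags=0010 → (cmp)
[5] flags=0010 GT?T → r1=0xb1
[6] flags=0010 VS?F → skip
[7] flags=0011 → (cmp)
[8] flags=0011 LS?F → skip
[9] flags=0011 NE?T → r1=0x9b

VAL = 0x78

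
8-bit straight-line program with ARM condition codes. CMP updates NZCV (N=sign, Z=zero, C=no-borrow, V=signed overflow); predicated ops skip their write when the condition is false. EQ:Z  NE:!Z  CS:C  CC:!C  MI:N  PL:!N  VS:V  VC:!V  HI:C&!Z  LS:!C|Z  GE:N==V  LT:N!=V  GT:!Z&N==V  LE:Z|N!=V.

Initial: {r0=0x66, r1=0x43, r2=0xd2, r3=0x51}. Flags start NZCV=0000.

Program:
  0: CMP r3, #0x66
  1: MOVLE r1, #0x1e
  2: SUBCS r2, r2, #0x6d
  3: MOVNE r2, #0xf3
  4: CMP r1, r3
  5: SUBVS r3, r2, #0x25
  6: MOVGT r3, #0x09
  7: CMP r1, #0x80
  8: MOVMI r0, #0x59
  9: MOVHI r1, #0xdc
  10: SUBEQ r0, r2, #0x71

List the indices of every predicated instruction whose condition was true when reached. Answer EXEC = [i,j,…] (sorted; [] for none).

[0] flags=1000 → (cmp)
[1] flags=1000 LE?T → r1=0x1e
[2] flags=1000 CS?F → skip
[3] flags=1000 NE?T → r2=0xf3
[4] flags=1000 → (cmp)
[5] flags=1000 VS?F → skip
[6] flags=1000 GT?F → skip
[7] flags=1001 → (cmp)
[8] flags=1001 MI?T → r0=0x59
[9] flags=1001 HI?F → skip
[10] flags=1001 EQ?F → skip

EXEC = [1,3,8]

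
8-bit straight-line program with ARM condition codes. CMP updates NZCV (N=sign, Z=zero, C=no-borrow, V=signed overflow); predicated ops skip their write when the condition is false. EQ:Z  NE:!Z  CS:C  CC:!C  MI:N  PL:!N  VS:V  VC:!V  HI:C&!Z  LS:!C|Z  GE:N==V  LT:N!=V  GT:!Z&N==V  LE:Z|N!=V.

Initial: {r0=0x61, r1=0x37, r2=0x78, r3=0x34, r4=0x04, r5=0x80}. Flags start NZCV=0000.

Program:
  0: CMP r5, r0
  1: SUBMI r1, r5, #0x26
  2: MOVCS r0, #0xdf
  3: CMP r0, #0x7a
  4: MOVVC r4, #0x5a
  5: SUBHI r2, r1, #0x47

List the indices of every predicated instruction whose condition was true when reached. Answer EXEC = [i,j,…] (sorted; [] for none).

0: ✓ CMP  NZCV=0011
1: · SUBMI
2: ✓ MOVCS  r0←0xdf
3: ✓ CMP  NZCV=0011
4: · MOVVC
5: ✓ SUBHI  r2←0xf0

EXEC = [2,5]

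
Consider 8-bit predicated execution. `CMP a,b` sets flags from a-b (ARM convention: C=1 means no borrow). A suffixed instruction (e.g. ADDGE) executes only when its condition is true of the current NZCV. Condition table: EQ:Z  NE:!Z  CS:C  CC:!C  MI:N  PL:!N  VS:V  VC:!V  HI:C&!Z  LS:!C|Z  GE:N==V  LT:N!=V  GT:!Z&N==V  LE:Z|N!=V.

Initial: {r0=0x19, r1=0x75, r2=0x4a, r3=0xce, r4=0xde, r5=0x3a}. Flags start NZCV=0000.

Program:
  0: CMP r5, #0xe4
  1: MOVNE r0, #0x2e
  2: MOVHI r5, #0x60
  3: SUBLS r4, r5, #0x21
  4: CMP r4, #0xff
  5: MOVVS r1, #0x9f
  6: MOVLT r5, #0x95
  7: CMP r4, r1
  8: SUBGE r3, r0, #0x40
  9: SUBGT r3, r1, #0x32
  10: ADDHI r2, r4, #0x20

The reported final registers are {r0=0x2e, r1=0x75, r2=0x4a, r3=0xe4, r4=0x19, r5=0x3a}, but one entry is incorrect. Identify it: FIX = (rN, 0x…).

0: ✓ CMP  NZCV=0000
1: ✓ MOVNE  r0←0x2e
2: · MOVHI
3: ✓ SUBLS  r4←0x19
4: ✓ CMP  NZCV=0000
5: · MOVVS
6: · MOVLT
7: ✓ CMP  NZCV=1000
8: · SUBGE
9: · SUBGT
10: · ADDHI

FIX = (r3, 0xce)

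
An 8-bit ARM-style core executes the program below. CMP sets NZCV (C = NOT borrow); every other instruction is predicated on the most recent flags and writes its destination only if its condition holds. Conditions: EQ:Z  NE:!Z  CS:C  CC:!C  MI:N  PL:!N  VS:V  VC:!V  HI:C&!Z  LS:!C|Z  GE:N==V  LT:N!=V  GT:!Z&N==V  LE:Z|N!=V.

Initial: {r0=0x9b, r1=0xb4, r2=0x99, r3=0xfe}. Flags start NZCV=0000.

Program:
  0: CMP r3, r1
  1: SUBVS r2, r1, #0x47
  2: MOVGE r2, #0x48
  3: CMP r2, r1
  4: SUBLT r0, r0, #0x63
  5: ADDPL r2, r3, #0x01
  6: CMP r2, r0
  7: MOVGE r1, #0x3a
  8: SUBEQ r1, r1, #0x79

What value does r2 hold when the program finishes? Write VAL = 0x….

VAL = 0x48

[0] flags=0010 → (cmp)
[1] flags=0010 VS?F → skip
[2] flags=0010 GE?T → r2=0x48
[3] flags=1001 → (cmp)
[4] flags=1001 LT?F → skip
[5] flags=1001 PL?F → skip
[6] flags=1001 → (cmp)
[7] flags=1001 GE?T → r1=0x3a
[8] flags=1001 EQ?F → skip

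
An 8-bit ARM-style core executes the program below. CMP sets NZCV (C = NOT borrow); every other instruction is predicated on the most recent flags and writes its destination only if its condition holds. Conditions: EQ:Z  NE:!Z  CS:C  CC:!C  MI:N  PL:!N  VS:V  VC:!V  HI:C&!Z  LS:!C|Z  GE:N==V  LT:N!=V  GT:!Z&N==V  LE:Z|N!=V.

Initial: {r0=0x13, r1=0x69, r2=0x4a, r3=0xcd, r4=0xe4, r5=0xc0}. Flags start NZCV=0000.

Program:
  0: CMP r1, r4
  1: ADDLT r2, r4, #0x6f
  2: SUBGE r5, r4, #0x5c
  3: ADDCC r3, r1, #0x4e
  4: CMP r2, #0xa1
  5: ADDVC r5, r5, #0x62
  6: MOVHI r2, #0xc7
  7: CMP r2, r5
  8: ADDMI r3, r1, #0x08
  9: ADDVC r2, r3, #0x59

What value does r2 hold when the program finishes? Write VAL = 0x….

[0] flags=1001 → (cmp)
[1] flags=1001 LT?F → skip
[2] flags=1001 GE?T → r5=0x88
[3] flags=1001 CC?T → r3=0xb7
[4] flags=1001 → (cmp)
[5] flags=1001 VC?F → skip
[6] flags=1001 HI?F → skip
[7] flags=1001 → (cmp)
[8] flags=1001 MI?T → r3=0x71
[9] flags=1001 VC?F → skip

VAL = 0x4a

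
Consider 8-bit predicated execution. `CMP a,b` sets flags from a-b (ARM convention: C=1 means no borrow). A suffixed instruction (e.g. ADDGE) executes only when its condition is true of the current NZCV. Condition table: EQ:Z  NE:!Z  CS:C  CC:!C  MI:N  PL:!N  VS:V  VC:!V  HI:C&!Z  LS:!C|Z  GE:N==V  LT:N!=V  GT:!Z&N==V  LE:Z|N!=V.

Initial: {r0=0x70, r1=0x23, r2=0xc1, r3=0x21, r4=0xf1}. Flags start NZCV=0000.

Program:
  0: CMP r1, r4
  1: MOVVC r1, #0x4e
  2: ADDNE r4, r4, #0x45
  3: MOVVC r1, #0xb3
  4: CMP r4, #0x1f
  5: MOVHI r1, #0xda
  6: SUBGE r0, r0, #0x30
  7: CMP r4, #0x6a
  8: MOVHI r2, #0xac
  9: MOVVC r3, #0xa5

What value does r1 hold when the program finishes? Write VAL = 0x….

0: ✓ CMP  NZCV=0000
1: ✓ MOVVC  r1←0x4e
2: ✓ ADDNE  r4←0x36
3: ✓ MOVVC  r1←0xb3
4: ✓ CMP  NZCV=0010
5: ✓ MOVHI  r1←0xda
6: ✓ SUBGE  r0←0x40
7: ✓ CMP  NZCV=1000
8: · MOVHI
9: ✓ MOVVC  r3←0xa5

VAL = 0xda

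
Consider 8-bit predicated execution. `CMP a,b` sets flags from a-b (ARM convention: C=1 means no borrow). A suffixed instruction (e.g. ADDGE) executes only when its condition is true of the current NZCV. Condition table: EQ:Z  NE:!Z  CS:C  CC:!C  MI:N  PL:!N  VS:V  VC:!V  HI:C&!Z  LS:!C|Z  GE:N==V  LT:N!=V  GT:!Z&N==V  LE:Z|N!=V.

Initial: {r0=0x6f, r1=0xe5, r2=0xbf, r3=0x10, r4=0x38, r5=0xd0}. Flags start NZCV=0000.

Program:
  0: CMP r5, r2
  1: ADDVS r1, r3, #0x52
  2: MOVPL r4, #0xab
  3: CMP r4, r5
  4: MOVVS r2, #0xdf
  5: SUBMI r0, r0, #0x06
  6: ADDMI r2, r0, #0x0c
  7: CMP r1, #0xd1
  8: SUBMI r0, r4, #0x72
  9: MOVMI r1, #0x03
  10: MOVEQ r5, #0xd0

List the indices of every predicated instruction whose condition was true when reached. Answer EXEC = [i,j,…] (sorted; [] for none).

EXEC = [2,5,6]

0: ✓ CMP  NZCV=0010
1: · ADDVS
2: ✓ MOVPL  r4←0xab
3: ✓ CMP  NZCV=1000
4: · MOVVS
5: ✓ SUBMI  r0←0x69
6: ✓ ADDMI  r2←0x75
7: ✓ CMP  NZCV=0010
8: · SUBMI
9: · MOVMI
10: · MOVEQ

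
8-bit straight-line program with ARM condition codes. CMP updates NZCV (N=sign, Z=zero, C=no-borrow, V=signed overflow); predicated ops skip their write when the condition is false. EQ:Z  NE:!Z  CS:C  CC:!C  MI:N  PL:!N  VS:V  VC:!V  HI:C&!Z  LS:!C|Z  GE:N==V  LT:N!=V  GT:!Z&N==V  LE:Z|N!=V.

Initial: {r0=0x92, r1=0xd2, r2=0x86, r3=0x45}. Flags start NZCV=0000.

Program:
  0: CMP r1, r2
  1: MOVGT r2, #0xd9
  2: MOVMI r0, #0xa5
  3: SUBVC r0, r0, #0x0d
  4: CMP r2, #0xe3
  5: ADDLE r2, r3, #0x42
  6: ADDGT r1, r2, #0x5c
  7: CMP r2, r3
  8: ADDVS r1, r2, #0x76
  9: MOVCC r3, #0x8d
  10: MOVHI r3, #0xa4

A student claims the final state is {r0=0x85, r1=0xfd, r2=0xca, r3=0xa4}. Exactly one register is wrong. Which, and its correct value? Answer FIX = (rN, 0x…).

FIX = (r2, 0x87)

0: ✓ CMP  NZCV=0010
1: ✓ MOVGT  r2←0xd9
2: · MOVMI
3: ✓ SUBVC  r0←0x85
4: ✓ CMP  NZCV=1000
5: ✓ ADDLE  r2←0x87
6: · ADDGT
7: ✓ CMP  NZCV=0011
8: ✓ ADDVS  r1←0xfd
9: · MOVCC
10: ✓ MOVHI  r3←0xa4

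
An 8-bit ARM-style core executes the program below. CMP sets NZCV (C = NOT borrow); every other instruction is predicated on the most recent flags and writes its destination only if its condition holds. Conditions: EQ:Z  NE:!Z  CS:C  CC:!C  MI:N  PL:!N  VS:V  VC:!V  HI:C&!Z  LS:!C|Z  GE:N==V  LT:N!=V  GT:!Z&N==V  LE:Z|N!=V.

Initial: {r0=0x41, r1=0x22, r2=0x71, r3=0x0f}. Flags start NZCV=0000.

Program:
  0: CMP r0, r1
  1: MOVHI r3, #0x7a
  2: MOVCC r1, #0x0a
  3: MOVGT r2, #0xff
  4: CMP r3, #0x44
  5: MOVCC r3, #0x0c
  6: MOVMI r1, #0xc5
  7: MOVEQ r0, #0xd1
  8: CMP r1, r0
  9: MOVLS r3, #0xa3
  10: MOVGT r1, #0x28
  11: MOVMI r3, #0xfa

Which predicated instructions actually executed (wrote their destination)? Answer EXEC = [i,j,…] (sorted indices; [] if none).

EXEC = [1,3,9,11]

[0] flags=0010 → (cmp)
[1] flags=0010 HI?T → r3=0x7a
[2] flags=0010 CC?F → skip
[3] flags=0010 GT?T → r2=0xff
[4] flags=0010 → (cmp)
[5] flags=0010 CC?F → skip
[6] flags=0010 MI?F → skip
[7] flags=0010 EQ?F → skip
[8] flags=1000 → (cmp)
[9] flags=1000 LS?T → r3=0xa3
[10] flags=1000 GT?F → skip
[11] flags=1000 MI?T → r3=0xfa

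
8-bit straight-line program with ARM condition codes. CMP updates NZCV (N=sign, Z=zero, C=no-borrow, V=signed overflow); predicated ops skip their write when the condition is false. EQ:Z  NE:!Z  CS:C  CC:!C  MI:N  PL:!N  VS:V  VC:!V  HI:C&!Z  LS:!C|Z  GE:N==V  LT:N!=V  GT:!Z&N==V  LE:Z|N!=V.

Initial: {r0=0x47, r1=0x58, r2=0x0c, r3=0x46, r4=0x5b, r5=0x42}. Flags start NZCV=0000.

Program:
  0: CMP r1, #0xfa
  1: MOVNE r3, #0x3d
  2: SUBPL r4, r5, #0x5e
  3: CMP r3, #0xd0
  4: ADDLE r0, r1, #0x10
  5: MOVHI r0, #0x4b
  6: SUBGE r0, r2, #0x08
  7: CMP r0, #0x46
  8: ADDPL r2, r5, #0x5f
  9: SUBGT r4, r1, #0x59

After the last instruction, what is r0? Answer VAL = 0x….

[0] flags=0000 → (cmp)
[1] flags=0000 NE?T → r3=0x3d
[2] flags=0000 PL?T → r4=0xe4
[3] flags=0000 → (cmp)
[4] flags=0000 LE?F → skip
[5] flags=0000 HI?F → skip
[6] flags=0000 GE?T → r0=0x04
[7] flags=1000 → (cmp)
[8] flags=1000 PL?F → skip
[9] flags=1000 GT?F → skip

VAL = 0x04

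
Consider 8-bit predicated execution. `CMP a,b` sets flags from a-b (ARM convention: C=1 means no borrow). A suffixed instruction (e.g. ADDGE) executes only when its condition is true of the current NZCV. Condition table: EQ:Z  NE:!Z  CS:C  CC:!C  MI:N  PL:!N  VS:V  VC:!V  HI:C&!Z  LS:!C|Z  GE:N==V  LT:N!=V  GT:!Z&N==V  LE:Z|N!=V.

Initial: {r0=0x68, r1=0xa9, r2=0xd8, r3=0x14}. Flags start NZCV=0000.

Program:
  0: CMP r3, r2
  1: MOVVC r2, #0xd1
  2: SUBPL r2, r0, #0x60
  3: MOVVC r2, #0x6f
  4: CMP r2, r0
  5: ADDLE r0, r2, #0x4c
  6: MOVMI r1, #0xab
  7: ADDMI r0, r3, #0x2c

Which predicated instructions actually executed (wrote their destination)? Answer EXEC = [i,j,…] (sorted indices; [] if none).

EXEC = [1,2,3]

[0] flags=0000 → (cmp)
[1] flags=0000 VC?T → r2=0xd1
[2] flags=0000 PL?T → r2=0x08
[3] flags=0000 VC?T → r2=0x6f
[4] flags=0010 → (cmp)
[5] flags=0010 LE?F → skip
[6] flags=0010 MI?F → skip
[7] flags=0010 MI?F → skip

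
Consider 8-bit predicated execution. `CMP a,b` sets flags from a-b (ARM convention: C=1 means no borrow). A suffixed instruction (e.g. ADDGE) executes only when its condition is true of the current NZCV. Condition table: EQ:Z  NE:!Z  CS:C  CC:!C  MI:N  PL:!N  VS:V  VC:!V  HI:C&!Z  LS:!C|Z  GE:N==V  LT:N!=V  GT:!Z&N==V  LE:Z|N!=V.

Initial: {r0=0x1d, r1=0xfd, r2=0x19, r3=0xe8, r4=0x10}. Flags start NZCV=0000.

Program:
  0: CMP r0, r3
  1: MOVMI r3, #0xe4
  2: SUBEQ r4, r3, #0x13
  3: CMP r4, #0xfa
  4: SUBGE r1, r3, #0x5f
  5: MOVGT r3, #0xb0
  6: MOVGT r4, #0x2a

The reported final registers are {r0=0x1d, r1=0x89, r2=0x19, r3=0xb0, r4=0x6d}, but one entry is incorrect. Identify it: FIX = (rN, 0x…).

FIX = (r4, 0x2a)

[0] flags=0000 → (cmp)
[1] flags=0000 MI?F → skip
[2] flags=0000 EQ?F → skip
[3] flags=0000 → (cmp)
[4] flags=0000 GE?T → r1=0x89
[5] flags=0000 GT?T → r3=0xb0
[6] flags=0000 GT?T → r4=0x2a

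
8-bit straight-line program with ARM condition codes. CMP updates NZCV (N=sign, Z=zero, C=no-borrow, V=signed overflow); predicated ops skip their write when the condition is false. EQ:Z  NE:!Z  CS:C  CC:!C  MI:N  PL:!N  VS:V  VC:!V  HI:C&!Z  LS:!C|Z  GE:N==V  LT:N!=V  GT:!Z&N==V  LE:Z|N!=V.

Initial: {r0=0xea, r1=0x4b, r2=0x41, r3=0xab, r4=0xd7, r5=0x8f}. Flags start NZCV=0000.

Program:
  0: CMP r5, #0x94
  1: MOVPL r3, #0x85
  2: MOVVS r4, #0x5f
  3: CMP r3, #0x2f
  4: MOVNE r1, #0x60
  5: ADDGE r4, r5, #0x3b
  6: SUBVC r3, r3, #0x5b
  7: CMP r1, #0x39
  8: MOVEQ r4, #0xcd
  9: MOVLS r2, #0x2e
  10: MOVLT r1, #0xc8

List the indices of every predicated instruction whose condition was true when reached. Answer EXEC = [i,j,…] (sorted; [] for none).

0: ✓ CMP  NZCV=1000
1: · MOVPL
2: · MOVVS
3: ✓ CMP  NZCV=0011
4: ✓ MOVNE  r1←0x60
5: · ADDGE
6: · SUBVC
7: ✓ CMP  NZCV=0010
8: · MOVEQ
9: · MOVLS
10: · MOVLT

EXEC = [4]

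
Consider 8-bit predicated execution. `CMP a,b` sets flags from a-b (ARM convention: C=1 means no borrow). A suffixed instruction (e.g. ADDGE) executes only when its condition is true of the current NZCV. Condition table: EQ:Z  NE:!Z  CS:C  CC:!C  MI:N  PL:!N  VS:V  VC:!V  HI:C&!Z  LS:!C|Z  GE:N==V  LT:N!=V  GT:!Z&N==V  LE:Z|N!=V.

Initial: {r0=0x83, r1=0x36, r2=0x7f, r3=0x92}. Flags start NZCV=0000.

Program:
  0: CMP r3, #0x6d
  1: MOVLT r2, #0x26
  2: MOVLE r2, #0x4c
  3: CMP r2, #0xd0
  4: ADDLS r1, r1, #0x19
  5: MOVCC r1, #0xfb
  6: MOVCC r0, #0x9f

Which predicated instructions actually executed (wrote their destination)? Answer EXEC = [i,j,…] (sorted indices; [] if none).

EXEC = [1,2,4,5,6]

0: ✓ CMP  NZCV=0011
1: ✓ MOVLT  r2←0x26
2: ✓ MOVLE  r2←0x4c
3: ✓ CMP  NZCV=0000
4: ✓ ADDLS  r1←0x4f
5: ✓ MOVCC  r1←0xfb
6: ✓ MOVCC  r0←0x9f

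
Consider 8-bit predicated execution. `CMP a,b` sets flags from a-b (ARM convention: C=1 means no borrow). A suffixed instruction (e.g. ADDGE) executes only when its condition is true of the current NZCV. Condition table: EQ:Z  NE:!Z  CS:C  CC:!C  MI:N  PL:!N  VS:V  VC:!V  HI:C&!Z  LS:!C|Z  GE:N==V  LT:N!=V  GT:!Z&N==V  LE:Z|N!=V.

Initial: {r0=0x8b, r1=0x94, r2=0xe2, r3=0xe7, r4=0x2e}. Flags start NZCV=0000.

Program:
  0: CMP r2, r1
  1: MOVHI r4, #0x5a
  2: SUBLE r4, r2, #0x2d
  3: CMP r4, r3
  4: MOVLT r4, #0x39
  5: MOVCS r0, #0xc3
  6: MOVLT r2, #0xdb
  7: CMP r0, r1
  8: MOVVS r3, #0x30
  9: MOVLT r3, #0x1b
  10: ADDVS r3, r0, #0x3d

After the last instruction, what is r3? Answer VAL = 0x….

0: ✓ CMP  NZCV=0010
1: ✓ MOVHI  r4←0x5a
2: · SUBLE
3: ✓ CMP  NZCV=0000
4: · MOVLT
5: · MOVCS
6: · MOVLT
7: ✓ CMP  NZCV=1000
8: · MOVVS
9: ✓ MOVLT  r3←0x1b
10: · ADDVS

VAL = 0x1b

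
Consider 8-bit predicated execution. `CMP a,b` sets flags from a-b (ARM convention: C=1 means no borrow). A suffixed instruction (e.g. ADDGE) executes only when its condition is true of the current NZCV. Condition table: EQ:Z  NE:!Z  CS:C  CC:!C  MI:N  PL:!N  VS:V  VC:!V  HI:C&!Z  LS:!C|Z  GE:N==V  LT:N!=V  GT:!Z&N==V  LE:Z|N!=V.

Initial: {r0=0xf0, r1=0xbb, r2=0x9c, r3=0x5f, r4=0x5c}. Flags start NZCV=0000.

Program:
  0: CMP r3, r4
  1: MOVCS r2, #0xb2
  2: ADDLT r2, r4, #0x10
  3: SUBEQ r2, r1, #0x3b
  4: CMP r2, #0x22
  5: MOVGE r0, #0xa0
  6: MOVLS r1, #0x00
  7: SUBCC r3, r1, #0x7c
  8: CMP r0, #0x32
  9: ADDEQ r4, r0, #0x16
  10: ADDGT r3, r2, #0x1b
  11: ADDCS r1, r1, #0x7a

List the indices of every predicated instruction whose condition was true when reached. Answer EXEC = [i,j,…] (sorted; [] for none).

[0] flags=0010 → (cmp)
[1] flags=0010 CS?T → r2=0xb2
[2] flags=0010 LT?F → skip
[3] flags=0010 EQ?F → skip
[4] flags=1010 → (cmp)
[5] flags=1010 GE?F → skip
[6] flags=1010 LS?F → skip
[7] flags=1010 CC?F → skip
[8] flags=1010 → (cmp)
[9] flags=1010 EQ?F → skip
[10] flags=1010 GT?F → skip
[11] flags=1010 CS?T → r1=0x35

EXEC = [1,11]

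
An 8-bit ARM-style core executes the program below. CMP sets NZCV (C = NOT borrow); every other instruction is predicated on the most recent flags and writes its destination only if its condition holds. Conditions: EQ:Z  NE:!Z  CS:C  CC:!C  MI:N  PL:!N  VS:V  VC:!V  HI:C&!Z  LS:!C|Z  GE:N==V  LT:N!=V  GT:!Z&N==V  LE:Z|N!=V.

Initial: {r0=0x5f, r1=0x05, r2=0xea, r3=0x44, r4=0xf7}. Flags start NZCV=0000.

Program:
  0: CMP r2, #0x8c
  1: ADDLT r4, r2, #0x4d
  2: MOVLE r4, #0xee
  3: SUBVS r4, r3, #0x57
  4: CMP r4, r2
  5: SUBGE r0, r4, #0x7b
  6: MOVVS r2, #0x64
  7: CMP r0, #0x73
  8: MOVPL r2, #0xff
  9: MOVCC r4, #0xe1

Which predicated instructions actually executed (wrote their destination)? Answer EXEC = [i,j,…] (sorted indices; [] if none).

0: ✓ CMP  NZCV=0010
1: · ADDLT
2: · MOVLE
3: · SUBVS
4: ✓ CMP  NZCV=0010
5: ✓ SUBGE  r0←0x7c
6: · MOVVS
7: ✓ CMP  NZCV=0010
8: ✓ MOVPL  r2←0xff
9: · MOVCC

EXEC = [5,8]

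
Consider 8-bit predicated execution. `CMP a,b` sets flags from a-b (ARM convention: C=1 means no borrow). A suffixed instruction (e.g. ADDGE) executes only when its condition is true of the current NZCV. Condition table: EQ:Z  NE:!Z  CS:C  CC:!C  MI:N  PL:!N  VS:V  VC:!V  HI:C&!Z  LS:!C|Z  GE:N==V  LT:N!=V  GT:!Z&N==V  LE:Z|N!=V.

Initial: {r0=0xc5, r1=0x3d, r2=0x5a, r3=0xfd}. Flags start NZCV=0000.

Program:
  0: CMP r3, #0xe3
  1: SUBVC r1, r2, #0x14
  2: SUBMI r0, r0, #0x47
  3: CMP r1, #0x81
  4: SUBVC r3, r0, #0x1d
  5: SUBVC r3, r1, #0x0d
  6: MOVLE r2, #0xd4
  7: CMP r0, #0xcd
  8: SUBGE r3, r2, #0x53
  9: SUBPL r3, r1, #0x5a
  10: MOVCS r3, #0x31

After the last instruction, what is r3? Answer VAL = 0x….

[0] flags=0010 → (cmp)
[1] flags=0010 VC?T → r1=0x46
[2] flags=0010 MI?F → skip
[3] flags=1001 → (cmp)
[4] flags=1001 VC?F → skip
[5] flags=1001 VC?F → skip
[6] flags=1001 LE?F → skip
[7] flags=1000 → (cmp)
[8] flags=1000 GE?F → skip
[9] flags=1000 PL?F → skip
[10] flags=1000 CS?F → skip

VAL = 0xfd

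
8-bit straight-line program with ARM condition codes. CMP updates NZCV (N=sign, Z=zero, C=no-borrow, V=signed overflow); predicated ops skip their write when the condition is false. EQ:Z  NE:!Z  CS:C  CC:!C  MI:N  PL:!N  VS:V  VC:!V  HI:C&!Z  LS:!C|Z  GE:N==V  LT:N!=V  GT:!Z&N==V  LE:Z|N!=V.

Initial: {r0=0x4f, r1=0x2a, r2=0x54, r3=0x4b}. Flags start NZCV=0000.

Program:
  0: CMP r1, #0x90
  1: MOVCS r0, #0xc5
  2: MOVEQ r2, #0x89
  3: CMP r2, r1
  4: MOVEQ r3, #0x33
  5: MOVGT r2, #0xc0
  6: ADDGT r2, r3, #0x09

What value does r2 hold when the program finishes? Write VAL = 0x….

0: ✓ CMP  NZCV=1001
1: · MOVCS
2: · MOVEQ
3: ✓ CMP  NZCV=0010
4: · MOVEQ
5: ✓ MOVGT  r2←0xc0
6: ✓ ADDGT  r2←0x54

VAL = 0x54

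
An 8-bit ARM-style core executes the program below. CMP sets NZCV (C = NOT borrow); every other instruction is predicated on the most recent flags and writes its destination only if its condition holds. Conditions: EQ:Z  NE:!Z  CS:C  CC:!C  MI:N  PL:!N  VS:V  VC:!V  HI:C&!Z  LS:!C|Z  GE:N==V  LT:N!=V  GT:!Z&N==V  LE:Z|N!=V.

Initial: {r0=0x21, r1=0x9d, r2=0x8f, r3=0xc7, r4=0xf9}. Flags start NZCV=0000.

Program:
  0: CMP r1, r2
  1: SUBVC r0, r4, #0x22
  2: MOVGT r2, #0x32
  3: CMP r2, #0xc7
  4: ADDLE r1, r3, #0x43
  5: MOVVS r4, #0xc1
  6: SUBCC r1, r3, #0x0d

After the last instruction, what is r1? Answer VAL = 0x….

VAL = 0xba

[0] flags=0010 → (cmp)
[1] flags=0010 VC?T → r0=0xd7
[2] flags=0010 GT?T → r2=0x32
[3] flags=0000 → (cmp)
[4] flags=0000 LE?F → skip
[5] flags=0000 VS?F → skip
[6] flags=0000 CC?T → r1=0xba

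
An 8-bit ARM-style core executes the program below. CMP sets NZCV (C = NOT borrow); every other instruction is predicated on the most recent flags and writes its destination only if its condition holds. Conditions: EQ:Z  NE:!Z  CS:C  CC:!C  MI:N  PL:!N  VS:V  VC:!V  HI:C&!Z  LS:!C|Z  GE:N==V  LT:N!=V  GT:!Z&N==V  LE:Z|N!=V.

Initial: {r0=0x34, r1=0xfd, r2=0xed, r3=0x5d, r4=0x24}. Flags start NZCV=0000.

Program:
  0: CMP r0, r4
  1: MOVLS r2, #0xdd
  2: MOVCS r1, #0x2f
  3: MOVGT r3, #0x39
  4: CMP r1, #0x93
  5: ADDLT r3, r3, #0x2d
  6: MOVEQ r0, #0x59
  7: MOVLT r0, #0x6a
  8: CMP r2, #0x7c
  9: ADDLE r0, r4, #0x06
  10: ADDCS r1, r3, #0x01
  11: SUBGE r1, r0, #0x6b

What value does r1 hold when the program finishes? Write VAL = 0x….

VAL = 0x3a

[0] flags=0010 → (cmp)
[1] flags=0010 LS?F → skip
[2] flags=0010 CS?T → r1=0x2f
[3] flags=0010 GT?T → r3=0x39
[4] flags=1001 → (cmp)
[5] flags=1001 LT?F → skip
[6] flags=1001 EQ?F → skip
[7] flags=1001 LT?F → skip
[8] flags=0011 → (cmp)
[9] flags=0011 LE?T → r0=0x2a
[10] flags=0011 CS?T → r1=0x3a
[11] flags=0011 GE?F → skip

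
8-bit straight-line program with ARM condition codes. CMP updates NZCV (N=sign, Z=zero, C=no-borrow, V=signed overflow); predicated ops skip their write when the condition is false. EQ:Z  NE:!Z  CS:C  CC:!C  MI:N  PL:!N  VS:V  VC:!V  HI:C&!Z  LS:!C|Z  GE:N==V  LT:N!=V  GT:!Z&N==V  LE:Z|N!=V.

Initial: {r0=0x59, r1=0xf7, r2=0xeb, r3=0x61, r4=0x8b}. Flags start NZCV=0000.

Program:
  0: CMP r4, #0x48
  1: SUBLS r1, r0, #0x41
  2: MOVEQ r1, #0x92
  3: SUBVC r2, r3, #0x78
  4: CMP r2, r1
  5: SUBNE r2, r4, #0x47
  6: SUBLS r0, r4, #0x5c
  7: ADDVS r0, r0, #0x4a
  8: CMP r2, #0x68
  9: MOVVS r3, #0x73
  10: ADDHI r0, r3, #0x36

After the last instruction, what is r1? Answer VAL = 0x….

[0] flags=0011 → (cmp)
[1] flags=0011 LS?F → skip
[2] flags=0011 EQ?F → skip
[3] flags=0011 VC?F → skip
[4] flags=1000 → (cmp)
[5] flags=1000 NE?T → r2=0x44
[6] flags=1000 LS?T → r0=0x2f
[7] flags=1000 VS?F → skip
[8] flags=1000 → (cmp)
[9] flags=1000 VS?F → skip
[10] flags=1000 HI?F → skip

VAL = 0xf7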